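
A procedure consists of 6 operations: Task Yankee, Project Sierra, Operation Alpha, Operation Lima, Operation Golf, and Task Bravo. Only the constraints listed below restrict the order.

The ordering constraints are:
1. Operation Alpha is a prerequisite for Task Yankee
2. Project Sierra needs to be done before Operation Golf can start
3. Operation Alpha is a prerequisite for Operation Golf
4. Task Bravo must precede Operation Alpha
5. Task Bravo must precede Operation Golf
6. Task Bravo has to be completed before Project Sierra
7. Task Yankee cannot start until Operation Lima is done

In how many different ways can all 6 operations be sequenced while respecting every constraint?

The operations with no prerequisites are Operation Lima, Task Bravo; any of them can be placed first.
Systematically extending each partial ordering one operation at a time and counting, there are 21 complete orderings.

21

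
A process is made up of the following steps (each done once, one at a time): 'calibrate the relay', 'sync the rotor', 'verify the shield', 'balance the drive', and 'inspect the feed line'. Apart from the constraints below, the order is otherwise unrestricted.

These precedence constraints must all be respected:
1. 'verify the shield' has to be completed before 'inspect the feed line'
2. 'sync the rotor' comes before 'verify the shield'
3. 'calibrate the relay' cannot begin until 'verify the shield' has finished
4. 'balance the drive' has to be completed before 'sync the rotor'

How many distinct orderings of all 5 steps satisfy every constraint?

2

'balance the drive' is the only step with nothing required before it, so every ordering starts there.
Counting all ways to extend the partial order to a total order gives 2.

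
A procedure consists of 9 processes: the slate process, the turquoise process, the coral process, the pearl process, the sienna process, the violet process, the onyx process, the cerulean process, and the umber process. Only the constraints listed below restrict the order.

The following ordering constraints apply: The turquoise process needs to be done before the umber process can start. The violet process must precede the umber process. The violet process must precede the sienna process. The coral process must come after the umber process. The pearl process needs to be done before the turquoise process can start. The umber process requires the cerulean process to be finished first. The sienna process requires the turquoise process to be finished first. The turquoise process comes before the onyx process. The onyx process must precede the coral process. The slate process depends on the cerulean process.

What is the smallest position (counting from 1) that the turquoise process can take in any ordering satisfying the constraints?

2

Working backwards through the constraints from the turquoise process, its only required predecessor is the pearl process.
With 1 mandatory predecessor, the earliest the turquoise process can sit is position 1+1 = 2, and placing just that one first achieves it.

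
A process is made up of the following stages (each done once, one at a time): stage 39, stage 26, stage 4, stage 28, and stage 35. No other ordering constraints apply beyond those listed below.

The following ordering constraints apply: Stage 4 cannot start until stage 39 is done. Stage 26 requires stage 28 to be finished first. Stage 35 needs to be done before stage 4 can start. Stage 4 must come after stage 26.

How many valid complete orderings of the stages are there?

12

The stages with no prerequisites are stage 39, stage 28, stage 35; any of them can be placed first.
Enumerating by repeatedly choosing an available stage (one whose prerequisites are all placed) gives 12 distinct complete orderings.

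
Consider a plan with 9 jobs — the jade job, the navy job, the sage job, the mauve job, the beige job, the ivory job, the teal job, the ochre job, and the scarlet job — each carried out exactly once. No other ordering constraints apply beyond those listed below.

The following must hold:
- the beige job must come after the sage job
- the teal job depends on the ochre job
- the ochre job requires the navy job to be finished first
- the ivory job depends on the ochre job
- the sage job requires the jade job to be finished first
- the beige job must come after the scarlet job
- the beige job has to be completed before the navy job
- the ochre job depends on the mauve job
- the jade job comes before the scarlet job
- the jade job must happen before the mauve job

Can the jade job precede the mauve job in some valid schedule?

Every valid ordering already has the jade job before the mauve job (the constraints require it), so in particular at least one does.

Yes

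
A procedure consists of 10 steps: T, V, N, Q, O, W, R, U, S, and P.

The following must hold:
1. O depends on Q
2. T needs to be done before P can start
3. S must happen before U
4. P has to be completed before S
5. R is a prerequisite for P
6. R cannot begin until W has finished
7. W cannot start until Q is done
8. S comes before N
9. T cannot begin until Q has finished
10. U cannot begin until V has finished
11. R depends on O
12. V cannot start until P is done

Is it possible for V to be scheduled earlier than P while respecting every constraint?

There is a dependency chain P → V, so V always comes after P.
Hence V can never be scheduled before P.

No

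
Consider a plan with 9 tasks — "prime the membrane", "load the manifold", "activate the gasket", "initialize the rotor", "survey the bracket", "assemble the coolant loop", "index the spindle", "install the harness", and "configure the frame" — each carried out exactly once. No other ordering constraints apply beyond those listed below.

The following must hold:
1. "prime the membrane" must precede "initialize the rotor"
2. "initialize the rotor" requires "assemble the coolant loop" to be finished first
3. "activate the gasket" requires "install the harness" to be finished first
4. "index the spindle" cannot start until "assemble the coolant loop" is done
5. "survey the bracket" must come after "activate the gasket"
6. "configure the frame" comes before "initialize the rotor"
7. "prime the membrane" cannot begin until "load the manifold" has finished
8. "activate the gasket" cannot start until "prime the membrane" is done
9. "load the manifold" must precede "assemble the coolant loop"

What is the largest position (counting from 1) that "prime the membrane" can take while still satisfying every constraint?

The tasks that are forced after "prime the membrane", directly or by a chain of constraints, are "activate the gasket", "initialize the rotor", "survey the bracket". That's 3 tasks.
So at least 3 tasks follow "prime the membrane", putting "prime the membrane" no later than position 6. That position is achievable by scheduling everything else first.

6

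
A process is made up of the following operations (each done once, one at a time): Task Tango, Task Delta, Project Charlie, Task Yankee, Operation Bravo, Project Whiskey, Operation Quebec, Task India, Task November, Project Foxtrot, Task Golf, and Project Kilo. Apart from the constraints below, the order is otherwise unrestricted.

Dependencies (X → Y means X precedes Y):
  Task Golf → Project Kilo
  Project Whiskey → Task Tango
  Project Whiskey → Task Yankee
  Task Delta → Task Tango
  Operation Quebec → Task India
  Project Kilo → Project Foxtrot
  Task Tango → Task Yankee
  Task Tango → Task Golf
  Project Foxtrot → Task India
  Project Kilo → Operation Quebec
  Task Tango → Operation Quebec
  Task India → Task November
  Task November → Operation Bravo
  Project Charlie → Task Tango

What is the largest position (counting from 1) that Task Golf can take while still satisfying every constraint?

6

The operations that are forced after Task Golf, directly or by a chain of constraints, are Operation Bravo, Operation Quebec, Task India, Task November, Project Foxtrot, Project Kilo. That's 6 operations.
With 6 mandatory successors out of 12 operations total, the latest slot for Task Golf is 12−6 = 6, and it's reachable by doing all non-successors before Task Golf.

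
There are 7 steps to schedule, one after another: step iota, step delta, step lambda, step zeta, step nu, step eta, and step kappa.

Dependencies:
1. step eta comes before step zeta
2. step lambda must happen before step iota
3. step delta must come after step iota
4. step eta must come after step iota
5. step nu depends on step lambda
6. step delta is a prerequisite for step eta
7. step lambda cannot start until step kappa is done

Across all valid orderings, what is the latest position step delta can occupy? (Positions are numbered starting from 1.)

The steps that are forced after step delta, directly or by a chain of constraints, are step zeta, step eta. That's 2 steps.
With 2 mandatory successors out of 7 steps total, the latest slot for step delta is 7−2 = 5, and it's reachable by doing all non-successors before step delta.

5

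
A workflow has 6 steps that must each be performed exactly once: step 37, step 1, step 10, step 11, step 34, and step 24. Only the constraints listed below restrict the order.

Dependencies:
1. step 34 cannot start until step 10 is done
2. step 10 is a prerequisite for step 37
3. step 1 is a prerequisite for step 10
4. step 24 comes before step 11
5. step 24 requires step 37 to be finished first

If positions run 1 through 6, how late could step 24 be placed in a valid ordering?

5

Following the constraints forward from step 24, its only required successor is step 11.
So at least 1 step follows step 24, putting step 24 no later than position 5. That position is achievable by scheduling everything else first.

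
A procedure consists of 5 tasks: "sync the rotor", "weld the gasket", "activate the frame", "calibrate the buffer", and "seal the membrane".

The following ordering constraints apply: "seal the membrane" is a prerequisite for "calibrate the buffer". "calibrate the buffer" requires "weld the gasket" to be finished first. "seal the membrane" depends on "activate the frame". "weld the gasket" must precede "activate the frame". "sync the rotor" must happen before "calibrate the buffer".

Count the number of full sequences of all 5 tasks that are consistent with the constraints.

4

2 tasks have no prerequisites ("sync the rotor", "weld the gasket"), so any of them could come first.
Enumerating by repeatedly choosing an available task (one whose prerequisites are all placed) gives 4 distinct complete orderings.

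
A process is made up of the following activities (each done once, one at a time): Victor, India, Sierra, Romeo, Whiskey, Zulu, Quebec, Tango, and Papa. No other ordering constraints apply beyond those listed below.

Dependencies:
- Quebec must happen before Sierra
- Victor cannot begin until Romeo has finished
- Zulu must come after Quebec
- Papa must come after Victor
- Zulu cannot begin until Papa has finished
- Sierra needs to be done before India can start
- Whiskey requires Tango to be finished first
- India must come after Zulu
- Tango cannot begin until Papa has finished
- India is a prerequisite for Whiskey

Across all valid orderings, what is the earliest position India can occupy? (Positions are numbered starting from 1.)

Every activity that must precede India has to come before it. Tracing all chains that end at India, those activities are: Victor, Sierra, Romeo, Zulu, Quebec, Papa — 6 in total.
With 6 mandatory predecessors, the earliest India can sit is position 6+1 = 7, and placing just those 6 first achieves it.

7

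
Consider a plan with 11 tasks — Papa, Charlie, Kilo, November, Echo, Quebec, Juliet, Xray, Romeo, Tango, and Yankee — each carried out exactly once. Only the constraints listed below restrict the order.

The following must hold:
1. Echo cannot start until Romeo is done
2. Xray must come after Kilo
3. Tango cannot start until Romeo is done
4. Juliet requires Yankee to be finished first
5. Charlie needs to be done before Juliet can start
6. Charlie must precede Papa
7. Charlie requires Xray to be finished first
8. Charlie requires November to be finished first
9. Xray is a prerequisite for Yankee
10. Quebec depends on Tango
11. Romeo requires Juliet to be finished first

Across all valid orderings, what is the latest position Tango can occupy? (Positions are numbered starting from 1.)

The only task forced after Tango (directly or by a chain) is Quebec.
With 1 mandatory successor out of 11 tasks total, the latest slot for Tango is 11−1 = 10, and it's reachable by doing all non-successors before Tango.

10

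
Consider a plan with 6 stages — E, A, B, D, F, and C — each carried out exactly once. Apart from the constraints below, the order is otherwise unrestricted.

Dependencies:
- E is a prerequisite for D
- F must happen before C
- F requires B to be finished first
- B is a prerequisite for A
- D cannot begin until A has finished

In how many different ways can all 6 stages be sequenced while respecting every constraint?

2 stages have no prerequisites (E, B), so any of them could come first.
Counting all ways to extend the partial order to a total order gives 26.

26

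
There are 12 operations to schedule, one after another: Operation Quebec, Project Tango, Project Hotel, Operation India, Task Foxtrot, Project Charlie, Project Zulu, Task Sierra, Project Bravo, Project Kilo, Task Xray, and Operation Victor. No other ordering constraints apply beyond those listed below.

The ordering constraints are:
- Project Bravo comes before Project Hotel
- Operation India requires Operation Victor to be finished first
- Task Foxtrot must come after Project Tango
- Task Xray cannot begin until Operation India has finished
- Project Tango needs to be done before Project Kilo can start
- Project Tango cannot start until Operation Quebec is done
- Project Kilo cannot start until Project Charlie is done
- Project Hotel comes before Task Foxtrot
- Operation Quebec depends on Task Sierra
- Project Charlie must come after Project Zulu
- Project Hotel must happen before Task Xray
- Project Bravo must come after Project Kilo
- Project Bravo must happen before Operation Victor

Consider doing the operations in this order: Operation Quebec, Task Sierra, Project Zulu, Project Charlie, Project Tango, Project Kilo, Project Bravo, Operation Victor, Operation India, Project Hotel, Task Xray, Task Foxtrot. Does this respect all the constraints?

Here Task Sierra comes after Operation Quebec.
Since Task Sierra is required before Operation Quebec, the ordering is invalid.

No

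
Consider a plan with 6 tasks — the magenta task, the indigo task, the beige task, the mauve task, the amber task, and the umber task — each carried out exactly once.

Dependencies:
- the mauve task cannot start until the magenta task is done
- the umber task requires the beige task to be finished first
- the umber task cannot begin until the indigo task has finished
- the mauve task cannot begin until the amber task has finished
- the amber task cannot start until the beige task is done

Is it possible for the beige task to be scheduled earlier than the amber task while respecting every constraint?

The beige task is actually forced before the amber task by the constraints, so certainly some valid ordering has the beige task first.

Yes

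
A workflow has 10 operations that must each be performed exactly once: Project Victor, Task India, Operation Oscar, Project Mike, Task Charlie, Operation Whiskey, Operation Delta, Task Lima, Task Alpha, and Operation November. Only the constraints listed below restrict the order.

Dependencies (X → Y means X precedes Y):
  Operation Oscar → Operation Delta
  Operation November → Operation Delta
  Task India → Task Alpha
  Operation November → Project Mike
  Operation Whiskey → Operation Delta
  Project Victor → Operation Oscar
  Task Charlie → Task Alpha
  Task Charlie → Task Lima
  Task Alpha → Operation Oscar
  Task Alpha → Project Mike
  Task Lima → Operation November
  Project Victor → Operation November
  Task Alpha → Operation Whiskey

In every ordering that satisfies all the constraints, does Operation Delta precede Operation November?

There is a chain Operation November → Operation Delta, which puts Operation November before Operation Delta.
So Operation Delta does not have to come before Operation November — it cannot.

No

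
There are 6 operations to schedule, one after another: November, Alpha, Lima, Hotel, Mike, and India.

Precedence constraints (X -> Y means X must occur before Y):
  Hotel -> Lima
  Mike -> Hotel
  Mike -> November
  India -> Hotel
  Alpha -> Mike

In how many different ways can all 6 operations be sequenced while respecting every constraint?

10

The operations with no prerequisites are Alpha, India; any of them can be placed first.
Enumerating by repeatedly choosing an available operation (one whose prerequisites are all placed) gives 10 distinct complete orderings.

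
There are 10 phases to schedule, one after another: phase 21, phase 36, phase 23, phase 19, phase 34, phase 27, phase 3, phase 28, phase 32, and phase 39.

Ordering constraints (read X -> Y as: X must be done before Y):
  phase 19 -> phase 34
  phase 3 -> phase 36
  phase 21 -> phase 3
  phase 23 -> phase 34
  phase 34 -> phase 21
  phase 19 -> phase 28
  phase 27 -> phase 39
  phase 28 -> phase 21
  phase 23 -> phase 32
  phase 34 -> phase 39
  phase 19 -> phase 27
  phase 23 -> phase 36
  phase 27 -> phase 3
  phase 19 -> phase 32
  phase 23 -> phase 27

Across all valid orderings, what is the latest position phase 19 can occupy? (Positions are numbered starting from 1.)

2

Following every chain forward from phase 19, the phases that must come later are phase 21, phase 36, phase 34, phase 27, phase 3, phase 28, phase 32, phase 39 — 8 of them.
So at least 8 phases follow phase 19, putting phase 19 no later than position 2. That position is achievable by scheduling everything else first.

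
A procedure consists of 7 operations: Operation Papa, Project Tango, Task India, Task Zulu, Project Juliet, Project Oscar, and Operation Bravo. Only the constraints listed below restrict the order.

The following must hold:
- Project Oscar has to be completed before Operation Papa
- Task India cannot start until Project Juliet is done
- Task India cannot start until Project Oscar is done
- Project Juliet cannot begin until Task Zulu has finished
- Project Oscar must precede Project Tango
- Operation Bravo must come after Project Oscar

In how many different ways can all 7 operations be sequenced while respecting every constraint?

2 operations have no prerequisites (Task Zulu, Project Oscar), so any of them could come first.
Counting all ways to extend the partial order to a total order gives 204.

204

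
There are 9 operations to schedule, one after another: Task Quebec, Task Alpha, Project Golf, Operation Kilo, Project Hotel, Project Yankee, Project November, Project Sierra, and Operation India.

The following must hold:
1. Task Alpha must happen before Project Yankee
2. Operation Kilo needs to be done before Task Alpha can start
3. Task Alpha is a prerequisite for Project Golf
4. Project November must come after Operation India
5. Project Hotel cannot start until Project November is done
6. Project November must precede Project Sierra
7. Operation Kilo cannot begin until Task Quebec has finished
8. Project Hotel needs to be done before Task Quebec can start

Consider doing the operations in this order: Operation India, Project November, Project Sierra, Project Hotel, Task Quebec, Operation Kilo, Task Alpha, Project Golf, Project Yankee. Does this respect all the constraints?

Yes

Checking each listed constraint against this order: for instance, Project November is in position 2 and Project Hotel in position 4, so that constraint holds — and the remaining constraints check out the same way.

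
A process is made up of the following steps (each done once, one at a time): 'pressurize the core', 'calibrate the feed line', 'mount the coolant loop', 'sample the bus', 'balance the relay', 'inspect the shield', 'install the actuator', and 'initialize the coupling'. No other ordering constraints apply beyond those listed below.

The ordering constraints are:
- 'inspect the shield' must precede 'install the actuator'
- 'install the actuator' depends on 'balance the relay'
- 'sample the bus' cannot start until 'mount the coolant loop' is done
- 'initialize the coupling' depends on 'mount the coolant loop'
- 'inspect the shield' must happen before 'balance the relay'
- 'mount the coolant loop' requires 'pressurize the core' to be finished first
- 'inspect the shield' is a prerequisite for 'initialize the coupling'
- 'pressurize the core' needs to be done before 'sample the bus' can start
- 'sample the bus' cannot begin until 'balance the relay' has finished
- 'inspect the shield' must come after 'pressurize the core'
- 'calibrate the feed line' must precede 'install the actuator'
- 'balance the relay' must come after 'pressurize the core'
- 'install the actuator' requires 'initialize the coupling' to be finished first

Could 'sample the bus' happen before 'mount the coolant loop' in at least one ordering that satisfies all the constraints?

No

The constraints give a chain 'mount the coolant loop' → 'sample the bus', which forces 'mount the coolant loop' before 'sample the bus'.
So no valid ordering can have 'sample the bus' before 'mount the coolant loop'.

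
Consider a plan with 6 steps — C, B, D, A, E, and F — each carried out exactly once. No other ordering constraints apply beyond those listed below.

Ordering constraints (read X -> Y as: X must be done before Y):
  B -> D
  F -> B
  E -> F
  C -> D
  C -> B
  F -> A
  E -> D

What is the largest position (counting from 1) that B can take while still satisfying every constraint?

5

The only step forced after B (directly or by a chain) is D.
With 1 mandatory successor out of 6 steps total, the latest slot for B is 6−1 = 5, and it's reachable by doing all non-successors before B.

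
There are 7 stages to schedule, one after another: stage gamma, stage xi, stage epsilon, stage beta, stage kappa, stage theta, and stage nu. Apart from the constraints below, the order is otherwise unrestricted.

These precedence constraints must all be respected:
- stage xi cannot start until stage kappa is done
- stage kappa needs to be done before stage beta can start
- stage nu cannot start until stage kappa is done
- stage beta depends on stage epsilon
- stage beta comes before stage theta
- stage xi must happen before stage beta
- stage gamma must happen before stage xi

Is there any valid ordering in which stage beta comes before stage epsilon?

No

The constraints give a chain stage epsilon → stage beta, which forces stage epsilon before stage beta.
So no valid ordering can have stage beta before stage epsilon.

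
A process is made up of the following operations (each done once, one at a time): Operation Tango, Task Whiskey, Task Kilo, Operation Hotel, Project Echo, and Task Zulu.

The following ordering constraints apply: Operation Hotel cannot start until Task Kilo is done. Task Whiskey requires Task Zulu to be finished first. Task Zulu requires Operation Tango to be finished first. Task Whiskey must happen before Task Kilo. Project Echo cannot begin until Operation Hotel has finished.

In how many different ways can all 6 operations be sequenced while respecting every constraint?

1

Only Operation Tango has no prerequisites, so it must go first.
Continuing from there, at each step only one operation has all its prerequisites placed, so the ordering is fully determined — there is exactly 1.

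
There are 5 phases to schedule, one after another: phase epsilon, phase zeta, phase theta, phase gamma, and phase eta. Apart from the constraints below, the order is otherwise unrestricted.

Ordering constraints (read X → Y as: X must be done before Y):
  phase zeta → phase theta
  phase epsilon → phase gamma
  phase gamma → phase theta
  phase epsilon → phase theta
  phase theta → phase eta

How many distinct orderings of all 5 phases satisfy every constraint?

3

The phases with no prerequisites are phase epsilon, phase zeta; any of them can be placed first.
Counting all ways to extend the partial order to a total order gives 3.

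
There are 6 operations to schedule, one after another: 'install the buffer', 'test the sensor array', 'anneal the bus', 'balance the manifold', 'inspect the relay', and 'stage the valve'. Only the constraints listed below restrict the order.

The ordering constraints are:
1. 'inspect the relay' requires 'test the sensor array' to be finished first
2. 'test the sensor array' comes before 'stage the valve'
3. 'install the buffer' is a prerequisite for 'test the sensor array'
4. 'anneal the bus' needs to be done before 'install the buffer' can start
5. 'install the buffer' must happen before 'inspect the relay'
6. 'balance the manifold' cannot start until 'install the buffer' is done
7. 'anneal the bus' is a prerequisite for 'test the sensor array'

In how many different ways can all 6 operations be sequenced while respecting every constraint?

8

'anneal the bus' is the only operation with nothing required before it, so every ordering starts there.
Enumerating by repeatedly choosing an available operation (one whose prerequisites are all placed) gives 8 distinct complete orderings.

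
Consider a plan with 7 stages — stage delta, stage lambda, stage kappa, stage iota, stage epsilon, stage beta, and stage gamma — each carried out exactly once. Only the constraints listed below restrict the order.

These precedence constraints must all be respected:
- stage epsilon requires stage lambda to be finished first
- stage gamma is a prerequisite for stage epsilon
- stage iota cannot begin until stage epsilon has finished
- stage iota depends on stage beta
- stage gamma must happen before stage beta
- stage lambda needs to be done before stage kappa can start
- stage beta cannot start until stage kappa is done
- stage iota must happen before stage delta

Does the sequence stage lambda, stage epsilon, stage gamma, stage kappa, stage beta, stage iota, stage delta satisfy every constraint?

The sequence places stage epsilon ahead of stage gamma.
Since stage gamma is required before stage epsilon, the ordering is invalid.

No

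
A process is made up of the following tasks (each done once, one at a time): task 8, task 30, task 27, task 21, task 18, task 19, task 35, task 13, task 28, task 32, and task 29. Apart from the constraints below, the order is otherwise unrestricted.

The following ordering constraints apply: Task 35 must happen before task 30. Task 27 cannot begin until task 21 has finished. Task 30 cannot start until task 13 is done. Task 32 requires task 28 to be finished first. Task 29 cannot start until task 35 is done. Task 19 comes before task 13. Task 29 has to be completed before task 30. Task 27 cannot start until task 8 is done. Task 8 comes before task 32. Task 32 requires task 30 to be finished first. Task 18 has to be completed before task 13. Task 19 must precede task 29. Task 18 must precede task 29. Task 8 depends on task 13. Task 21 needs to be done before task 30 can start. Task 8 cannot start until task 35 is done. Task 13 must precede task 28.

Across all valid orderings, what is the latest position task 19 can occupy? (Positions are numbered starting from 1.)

4

Every task that must follow task 19 has to come after it. Tracing all chains starting from task 19, those tasks are: task 8, task 30, task 27, task 13, task 28, task 32, task 29 — 7 in total.
So at least 7 tasks follow task 19, putting task 19 no later than position 4. That position is achievable by scheduling everything else first.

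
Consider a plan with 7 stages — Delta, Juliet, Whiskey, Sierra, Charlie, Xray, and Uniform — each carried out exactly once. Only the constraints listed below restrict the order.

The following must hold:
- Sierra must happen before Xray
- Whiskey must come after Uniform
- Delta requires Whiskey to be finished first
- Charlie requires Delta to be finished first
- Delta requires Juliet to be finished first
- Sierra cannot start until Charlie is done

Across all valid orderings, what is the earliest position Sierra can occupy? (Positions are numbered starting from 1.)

6

Every stage that must precede Sierra has to come before it. Tracing all chains that end at Sierra, those stages are: Delta, Juliet, Whiskey, Charlie, Uniform — 5 in total.
So at minimum 5 stages come before Sierra, putting Sierra no earlier than position 6. That position is achievable by scheduling exactly those predecessors first.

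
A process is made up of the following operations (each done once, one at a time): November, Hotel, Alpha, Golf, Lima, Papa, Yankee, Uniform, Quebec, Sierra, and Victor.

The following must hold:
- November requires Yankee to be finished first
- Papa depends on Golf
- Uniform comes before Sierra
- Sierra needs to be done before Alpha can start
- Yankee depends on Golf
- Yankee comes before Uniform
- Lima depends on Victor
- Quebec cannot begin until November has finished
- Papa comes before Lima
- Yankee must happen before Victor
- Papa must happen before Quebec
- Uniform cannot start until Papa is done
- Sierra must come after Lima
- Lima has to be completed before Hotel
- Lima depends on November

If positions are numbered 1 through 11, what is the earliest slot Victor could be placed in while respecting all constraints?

3

The operations that are forced before Victor, directly or transitively, are Golf, Yankee. That's 2 operations.
So at minimum 2 operations come before Victor, putting Victor no earlier than position 3. That position is achievable by scheduling exactly those predecessors first.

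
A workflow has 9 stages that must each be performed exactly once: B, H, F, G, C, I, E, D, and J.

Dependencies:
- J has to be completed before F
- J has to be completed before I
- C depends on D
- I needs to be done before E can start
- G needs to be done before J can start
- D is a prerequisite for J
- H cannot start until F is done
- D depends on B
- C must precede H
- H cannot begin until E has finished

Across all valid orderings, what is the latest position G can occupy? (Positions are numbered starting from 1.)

Following every chain forward from G, the stages that must come later are H, F, I, E, J — 5 of them.
So at least 5 stages follow G, putting G no later than position 4. That position is achievable by scheduling everything else first.

4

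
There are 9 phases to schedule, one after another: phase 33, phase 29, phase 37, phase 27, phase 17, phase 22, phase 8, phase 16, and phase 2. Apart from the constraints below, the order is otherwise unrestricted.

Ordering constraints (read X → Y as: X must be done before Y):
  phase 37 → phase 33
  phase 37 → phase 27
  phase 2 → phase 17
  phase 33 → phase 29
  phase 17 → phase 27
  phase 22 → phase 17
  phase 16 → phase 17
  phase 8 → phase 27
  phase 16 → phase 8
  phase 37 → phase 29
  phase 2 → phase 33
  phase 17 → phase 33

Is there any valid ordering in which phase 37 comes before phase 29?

Yes

Every valid ordering already has phase 37 before phase 29 (the constraints require it), so in particular at least one does.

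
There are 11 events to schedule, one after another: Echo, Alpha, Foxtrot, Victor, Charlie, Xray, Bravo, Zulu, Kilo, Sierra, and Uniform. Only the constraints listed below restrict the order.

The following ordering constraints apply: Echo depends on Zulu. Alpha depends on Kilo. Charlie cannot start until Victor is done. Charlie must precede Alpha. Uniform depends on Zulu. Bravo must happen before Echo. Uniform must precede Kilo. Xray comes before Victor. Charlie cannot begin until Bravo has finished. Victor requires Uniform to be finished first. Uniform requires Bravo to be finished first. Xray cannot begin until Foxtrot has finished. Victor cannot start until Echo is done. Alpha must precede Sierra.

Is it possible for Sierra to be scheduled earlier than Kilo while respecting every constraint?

No

There is a dependency chain Kilo → Alpha → Sierra, so Sierra always comes after Kilo.
Hence Sierra can never be scheduled before Kilo.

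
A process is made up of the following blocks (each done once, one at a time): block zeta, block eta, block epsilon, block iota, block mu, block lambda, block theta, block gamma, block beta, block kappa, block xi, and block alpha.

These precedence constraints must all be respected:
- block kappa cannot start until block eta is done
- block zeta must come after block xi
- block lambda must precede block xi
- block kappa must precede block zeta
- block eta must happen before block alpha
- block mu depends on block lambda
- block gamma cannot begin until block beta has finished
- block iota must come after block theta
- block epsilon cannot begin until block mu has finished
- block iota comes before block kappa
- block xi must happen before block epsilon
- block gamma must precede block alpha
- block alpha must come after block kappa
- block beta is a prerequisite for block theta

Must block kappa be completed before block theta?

There is a chain block theta → block iota → block kappa, which puts block theta before block kappa.
So block kappa never precedes block theta.

No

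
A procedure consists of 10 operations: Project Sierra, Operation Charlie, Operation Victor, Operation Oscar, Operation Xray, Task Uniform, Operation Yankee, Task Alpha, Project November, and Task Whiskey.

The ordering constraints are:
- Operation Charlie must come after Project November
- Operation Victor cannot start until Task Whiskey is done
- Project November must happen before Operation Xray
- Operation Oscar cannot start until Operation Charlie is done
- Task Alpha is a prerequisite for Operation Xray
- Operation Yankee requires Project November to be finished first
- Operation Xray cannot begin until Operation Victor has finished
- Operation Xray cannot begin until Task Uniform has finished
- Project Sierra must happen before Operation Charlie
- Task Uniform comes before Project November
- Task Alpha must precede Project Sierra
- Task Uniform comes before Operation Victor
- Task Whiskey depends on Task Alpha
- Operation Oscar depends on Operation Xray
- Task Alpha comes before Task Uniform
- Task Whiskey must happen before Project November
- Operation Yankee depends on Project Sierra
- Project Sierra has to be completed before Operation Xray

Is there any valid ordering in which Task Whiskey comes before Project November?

Yes

Task Whiskey is actually forced before Project November by the constraints, so certainly some valid ordering has Task Whiskey first.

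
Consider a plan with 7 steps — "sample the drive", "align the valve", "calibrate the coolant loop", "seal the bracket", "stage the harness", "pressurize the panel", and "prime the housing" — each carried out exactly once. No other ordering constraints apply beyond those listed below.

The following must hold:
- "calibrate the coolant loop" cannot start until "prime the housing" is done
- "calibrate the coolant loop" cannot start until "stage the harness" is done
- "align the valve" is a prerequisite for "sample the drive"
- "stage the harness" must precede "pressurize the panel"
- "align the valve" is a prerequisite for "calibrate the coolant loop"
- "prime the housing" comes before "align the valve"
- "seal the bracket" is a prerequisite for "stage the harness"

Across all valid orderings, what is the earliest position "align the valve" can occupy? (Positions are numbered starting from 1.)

2

Working backwards through the constraints from "align the valve", its only required predecessor is "prime the housing".
With 1 mandatory predecessor, the earliest "align the valve" can sit is position 1+1 = 2, and placing just that one first achieves it.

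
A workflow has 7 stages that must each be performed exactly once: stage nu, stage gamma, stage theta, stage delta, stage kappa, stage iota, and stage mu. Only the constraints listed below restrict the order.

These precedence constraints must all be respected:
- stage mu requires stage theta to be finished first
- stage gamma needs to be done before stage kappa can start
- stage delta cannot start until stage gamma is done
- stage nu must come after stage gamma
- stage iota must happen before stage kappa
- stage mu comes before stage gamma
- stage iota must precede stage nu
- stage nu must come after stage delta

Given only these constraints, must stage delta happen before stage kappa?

No

Stage delta and stage kappa are not related by any chain of constraints.
So stage delta can come before stage kappa or after — it is not forced.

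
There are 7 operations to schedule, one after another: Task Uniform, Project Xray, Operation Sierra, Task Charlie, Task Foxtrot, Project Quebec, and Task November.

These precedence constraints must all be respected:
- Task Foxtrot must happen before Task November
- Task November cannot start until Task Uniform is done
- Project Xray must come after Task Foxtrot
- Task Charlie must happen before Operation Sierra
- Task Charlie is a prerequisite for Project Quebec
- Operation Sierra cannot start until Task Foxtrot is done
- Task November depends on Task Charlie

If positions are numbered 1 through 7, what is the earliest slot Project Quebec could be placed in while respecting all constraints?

2

The only operation forced before Project Quebec (directly or transitively) is Task Charlie.
With 1 mandatory predecessor, the earliest Project Quebec can sit is position 1+1 = 2, and placing just that one first achieves it.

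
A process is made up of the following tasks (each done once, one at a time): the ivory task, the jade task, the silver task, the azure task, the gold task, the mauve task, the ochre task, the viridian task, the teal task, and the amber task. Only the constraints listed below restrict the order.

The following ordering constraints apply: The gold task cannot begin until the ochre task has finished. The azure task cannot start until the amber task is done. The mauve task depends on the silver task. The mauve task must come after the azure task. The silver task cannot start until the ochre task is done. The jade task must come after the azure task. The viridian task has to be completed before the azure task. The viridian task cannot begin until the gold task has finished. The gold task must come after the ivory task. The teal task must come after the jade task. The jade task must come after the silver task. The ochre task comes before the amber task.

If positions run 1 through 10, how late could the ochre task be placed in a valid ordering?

2

Following every chain forward from the ochre task, the tasks that must come later are the jade task, the silver task, the azure task, the gold task, the mauve task, the viridian task, the teal task, the amber task — 8 of them.
With 8 mandatory successors out of 10 tasks total, the latest slot for the ochre task is 10−8 = 2, and it's reachable by doing all non-successors before the ochre task.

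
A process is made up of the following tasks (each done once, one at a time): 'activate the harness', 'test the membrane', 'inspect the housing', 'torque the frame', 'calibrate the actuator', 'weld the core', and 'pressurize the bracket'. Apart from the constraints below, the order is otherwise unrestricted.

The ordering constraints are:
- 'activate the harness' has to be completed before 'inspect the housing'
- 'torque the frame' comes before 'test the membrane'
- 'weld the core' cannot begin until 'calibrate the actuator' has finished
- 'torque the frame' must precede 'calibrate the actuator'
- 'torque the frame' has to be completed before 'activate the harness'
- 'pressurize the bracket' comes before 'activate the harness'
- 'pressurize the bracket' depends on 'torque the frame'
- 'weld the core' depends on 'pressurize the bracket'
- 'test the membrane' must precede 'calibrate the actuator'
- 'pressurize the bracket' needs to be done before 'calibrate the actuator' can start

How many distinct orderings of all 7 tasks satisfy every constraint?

Only 'torque the frame' has no prerequisites, so it must go first.
Enumerating by repeatedly choosing an available task (one whose prerequisites are all placed) gives 16 distinct complete orderings.

16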